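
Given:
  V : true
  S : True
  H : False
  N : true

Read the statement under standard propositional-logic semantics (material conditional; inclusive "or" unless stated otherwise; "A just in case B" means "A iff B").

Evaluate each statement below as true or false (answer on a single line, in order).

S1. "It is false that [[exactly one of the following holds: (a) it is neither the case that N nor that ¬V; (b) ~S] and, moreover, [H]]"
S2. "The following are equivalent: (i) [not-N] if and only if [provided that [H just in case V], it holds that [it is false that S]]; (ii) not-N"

S1: Parsed as ~(((N nor ~V) xor ~S) & H)

~V = ~T = F
N nor ~V = T nor F = F
~S = ~T = F
(N nor ~V) xor ~S = F xor F = F
((N nor ~V) xor ~S) & H = F & F = F
~(((N nor ~V) xor ~S) & H) = ~F = T
So S1 is true.

S2: In symbols: (~N <-> ((H <-> V) -> ~S)) <-> ~N

~N = ~T = F
H <-> V = F <-> T = F
~S = ~T = F
(H <-> V) -> ~S = F -> F = T
~N <-> ((H <-> V) -> ~S) = F <-> T = F
~N = ~T = F
(~N <-> ((H <-> V) -> ~S)) <-> ~N = F <-> F = T
Hence S2 is true.

S1 true, S2 true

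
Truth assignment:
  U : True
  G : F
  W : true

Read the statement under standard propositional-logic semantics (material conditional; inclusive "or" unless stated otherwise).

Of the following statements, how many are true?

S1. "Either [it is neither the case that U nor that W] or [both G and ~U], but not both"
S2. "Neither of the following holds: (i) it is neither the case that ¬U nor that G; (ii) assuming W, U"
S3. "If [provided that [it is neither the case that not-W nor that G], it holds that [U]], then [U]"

S1: In symbols: (U ↓ W) ⊕ (G ∧ ¬U)

U ↓ W = T ↓ T = F
¬U = ¬T = F
G ∧ ¬U = F ∧ F = F
(U ↓ W) ⊕ (G ∧ ¬U) = F ⊕ F = F
So S1 is false.

S2: Formalization: (¬U ↓ G) ↓ (W → U)

¬U = ¬T = F
¬U ↓ G = F ↓ F = T
W → U = T → T = T
(¬U ↓ G) ↓ (W → U) = T ↓ T = F
So S2 is false.

S3: In symbols: ((¬W ↓ G) → U) → U

¬W = ¬T = F
¬W ↓ G = F ↓ F = T
(¬W ↓ G) → U = T → T = T
((¬W ↓ G) → U) → U = T → T = T
So S3 is true.

Count: 1.

1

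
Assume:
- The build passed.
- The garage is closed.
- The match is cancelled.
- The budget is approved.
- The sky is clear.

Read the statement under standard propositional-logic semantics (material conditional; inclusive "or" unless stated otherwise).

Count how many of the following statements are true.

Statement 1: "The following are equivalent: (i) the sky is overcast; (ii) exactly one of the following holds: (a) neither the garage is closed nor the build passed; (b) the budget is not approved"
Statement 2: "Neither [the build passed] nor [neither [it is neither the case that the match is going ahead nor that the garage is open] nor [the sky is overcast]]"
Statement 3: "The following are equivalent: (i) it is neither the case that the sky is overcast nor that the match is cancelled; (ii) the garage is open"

2

Let U = "the sky is overcast" (F), Q = "the garage is closed" (T), P = "the build passed" (T), S = "the budget is approved" (T), R = "the match is cancelled" (T).

Statement 1: This is U <-> ((Q nor P) xor ~S).

Q nor P = T nor T = F
~S = ~T = F
(Q nor P) xor ~S = F xor F = F
U <-> ((Q nor P) xor ~S) = F <-> F = T
Hence Statement 1 is true.

Statement 2: In symbols: P nor ((~R nor ~Q) nor U)

~R = ~T = F
~Q = ~T = F
~R nor ~Q = F nor F = T
(~R nor ~Q) nor U = T nor F = F
P nor ((~R nor ~Q) nor U) = T nor F = F
Hence Statement 2 is false.

Statement 3: Parsed as (U nor R) <-> ~Q

U nor R = F nor T = F
~Q = ~T = F
(U nor R) <-> ~Q = F <-> F = T
Hence Statement 3 is true.

Count: 2.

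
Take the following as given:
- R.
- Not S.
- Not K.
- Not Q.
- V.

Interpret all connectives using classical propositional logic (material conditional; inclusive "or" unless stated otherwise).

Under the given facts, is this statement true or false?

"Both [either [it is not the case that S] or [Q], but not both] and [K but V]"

This is (not S xor Q) and (K and V).

not S = not False = True
not S xor Q = True xor False = True
K and V = False and True = False
(not S xor Q) and (K and V) = True and False = False

The statement is false.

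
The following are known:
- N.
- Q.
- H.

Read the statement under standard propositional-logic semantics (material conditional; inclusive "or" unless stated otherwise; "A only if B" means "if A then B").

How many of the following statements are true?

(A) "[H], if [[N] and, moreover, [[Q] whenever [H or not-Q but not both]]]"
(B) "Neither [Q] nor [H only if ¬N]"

1

(A): Formalization: (N & ((H xor ~Q) -> Q)) -> H

~Q = ~T = F
H xor ~Q = T xor F = T
(H xor ~Q) -> Q = T -> T = T
N & ((H xor ~Q) -> Q) = T & T = T
(N & ((H xor ~Q) -> Q)) -> H = T -> T = T
So (A) is true.

(B): Parsed as Q nor (H -> ~N)

~N = ~T = F
H -> ~N = T -> F = F
Q nor (H -> ~N) = T nor F = F
So (B) is false.

True statements: 1.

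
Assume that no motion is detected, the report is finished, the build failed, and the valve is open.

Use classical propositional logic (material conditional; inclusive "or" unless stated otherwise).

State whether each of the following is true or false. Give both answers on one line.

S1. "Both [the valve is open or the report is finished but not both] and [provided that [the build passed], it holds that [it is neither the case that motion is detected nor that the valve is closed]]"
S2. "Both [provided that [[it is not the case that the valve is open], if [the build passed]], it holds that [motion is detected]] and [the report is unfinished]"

Let S = "the valve is open" (True), Q = "the report is finished" (True), R = "the build passed" (False), P = "motion is detected" (False).

S1: Formalization: (S xor Q) and (R -> (P nor not S))

S xor Q = True xor True = False
not S = not True = False
P nor not S = False nor False = True
R -> (P nor not S) = False -> True = True
(S xor Q) and (R -> (P nor not S)) = False and True = False
So S1 is false.

S2: In symbols: ((R -> not S) -> P) and not Q

not S = not True = False
R -> not S = False -> False = True
(R -> not S) -> P = True -> False = False
not Q = not True = False
((R -> not S) -> P) and not Q = False and False = False
Hence S2 is false.

S1 False; S2 False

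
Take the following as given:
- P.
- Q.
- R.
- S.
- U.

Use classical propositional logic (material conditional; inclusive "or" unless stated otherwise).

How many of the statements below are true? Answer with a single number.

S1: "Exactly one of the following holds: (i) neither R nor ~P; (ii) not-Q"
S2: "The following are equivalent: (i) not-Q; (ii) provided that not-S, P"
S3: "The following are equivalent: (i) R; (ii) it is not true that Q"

S1: In symbols: (R nor ~P) xor ~Q

~P = ~T = F
R nor ~P = T nor F = F
~Q = ~T = F
(R nor ~P) xor ~Q = F xor F = F
So S1 is false.

S2: This is ~Q <-> (~S -> P).

~Q = ~T = F
~S = ~T = F
~S -> P = F -> T = T
~Q <-> (~S -> P) = F <-> T = F
Thus S2 is false.

S3: This is R <-> ~Q.

~Q = ~T = F
R <-> ~Q = T <-> F = F
Thus S3 is false.

True statements: 0 (none).

0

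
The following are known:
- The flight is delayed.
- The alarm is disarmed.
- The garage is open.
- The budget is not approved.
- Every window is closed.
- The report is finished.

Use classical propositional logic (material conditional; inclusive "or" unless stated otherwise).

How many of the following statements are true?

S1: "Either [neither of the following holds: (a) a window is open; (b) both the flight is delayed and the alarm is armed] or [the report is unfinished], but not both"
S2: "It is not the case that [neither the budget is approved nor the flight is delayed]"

Let U = "a window is open" (F), P = "the flight is delayed" (T), Q = "the alarm is armed" (F), V = "the report is finished" (T), S = "the budget is approved" (F).

S1: In symbols: (U nor (P & Q)) xor ~V

P & Q = T & F = F
U nor (P & Q) = F nor F = T
~V = ~T = F
(U nor (P & Q)) xor ~V = T xor F = T
Hence S1 is true.

S2: Parsed as ~(S nor P)

S nor P = F nor T = F
~(S nor P) = ~F = T
Thus S2 is true.

2 of the 2 statements are true (S1, S2).

2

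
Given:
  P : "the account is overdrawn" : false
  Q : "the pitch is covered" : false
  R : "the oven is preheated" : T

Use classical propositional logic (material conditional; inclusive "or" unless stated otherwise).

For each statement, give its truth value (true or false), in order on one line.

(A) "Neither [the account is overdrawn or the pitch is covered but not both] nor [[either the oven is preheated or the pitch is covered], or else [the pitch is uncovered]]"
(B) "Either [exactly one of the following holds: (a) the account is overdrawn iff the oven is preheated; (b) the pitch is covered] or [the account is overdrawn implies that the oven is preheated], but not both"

(A) F / (B) T

(A): This is (P ⊕ Q) ↓ ((R ∨ Q) ∨ ¬Q).

P ⊕ Q = F ⊕ F = F
R ∨ Q = T ∨ F = T
¬Q = ¬F = T
(R ∨ Q) ∨ ¬Q = T ∨ T = T
(P ⊕ Q) ↓ ((R ∨ Q) ∨ ¬Q) = F ↓ T = F
Hence (A) is false.

(B): This is ((P ↔ R) ⊕ Q) ⊕ (P → R).

P ↔ R = F ↔ T = F
(P ↔ R) ⊕ Q = F ⊕ F = F
P → R = F → T = T
((P ↔ R) ⊕ Q) ⊕ (P → R) = F ⊕ T = T
Thus (B) is true.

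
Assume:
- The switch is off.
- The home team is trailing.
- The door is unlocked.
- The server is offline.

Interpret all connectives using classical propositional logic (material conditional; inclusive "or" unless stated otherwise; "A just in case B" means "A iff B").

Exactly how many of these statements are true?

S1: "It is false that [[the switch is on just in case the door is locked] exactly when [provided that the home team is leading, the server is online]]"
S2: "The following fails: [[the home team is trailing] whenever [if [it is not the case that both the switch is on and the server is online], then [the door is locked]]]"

Let P = "the switch is on" (F), R = "the door is locked" (F), Q = "the home team is leading" (F), S = "the server is online" (F).

S1: Parsed as ~((P <-> R) <-> (Q -> S))

P <-> R = F <-> F = T
Q -> S = F -> F = T
(P <-> R) <-> (Q -> S) = T <-> T = T
~((P <-> R) <-> (Q -> S)) = ~T = F
Thus S1 is false.

S2: In symbols: ~(((P nand S) -> R) -> ~Q)

P nand S = F nand F = T
(P nand S) -> R = T -> F = F
~Q = ~F = T
((P nand S) -> R) -> ~Q = F -> T = T
~(((P nand S) -> R) -> ~Q) = ~T = F
Hence S2 is false.

0 of the 2 statements are true (none).

0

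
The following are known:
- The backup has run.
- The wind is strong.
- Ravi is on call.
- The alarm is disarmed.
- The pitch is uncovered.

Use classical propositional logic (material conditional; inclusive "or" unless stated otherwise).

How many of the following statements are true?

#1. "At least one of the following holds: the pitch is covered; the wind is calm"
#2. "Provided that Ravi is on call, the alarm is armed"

Let U = "the pitch is covered" (False), Q = "the wind is strong" (True), R = "Ravi is on call" (True), S = "the alarm is armed" (False).

#1: Parsed as U or not Q

not Q = not True = False
U or not Q = False or False = False
Thus #1 is false.

#2: Formalization: R -> S

R -> S = True -> False = False
Hence #2 is false.

True statements: 0 (none).

0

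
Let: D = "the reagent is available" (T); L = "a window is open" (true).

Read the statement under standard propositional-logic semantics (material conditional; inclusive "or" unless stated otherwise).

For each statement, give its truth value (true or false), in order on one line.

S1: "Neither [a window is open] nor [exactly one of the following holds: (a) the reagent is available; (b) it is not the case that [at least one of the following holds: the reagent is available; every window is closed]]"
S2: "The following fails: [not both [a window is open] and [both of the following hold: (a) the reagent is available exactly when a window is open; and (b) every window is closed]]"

S1 F; S2 F

S1: Formalization: L ↓ (D ⊕ ¬(D ∨ ¬L))

¬L = ¬T = F
D ∨ ¬L = T ∨ F = T
¬(D ∨ ¬L) = ¬T = F
D ⊕ ¬(D ∨ ¬L) = T ⊕ F = T
L ↓ (D ⊕ ¬(D ∨ ¬L)) = T ↓ T = F
Hence S1 is false.

S2: This is ¬(L ↑ ((D ↔ L) ∧ ¬L)).

D ↔ L = T ↔ T = T
¬L = ¬T = F
(D ↔ L) ∧ ¬L = T ∧ F = F
L ↑ ((D ↔ L) ∧ ¬L) = T ↑ F = T
¬(L ↑ ((D ↔ L) ∧ ¬L)) = ¬T = F
Thus S2 is false.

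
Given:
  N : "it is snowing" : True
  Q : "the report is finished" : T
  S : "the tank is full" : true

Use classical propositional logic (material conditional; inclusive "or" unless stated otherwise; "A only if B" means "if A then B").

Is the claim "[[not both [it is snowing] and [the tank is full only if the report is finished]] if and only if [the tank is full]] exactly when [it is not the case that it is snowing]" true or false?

Values: N=T, S=T, Q=T.
In symbols: ((N nand (S -> Q)) <-> S) <-> ~N

S -> Q = T -> T = T
N nand (S -> Q) = T nand T = F
(N nand (S -> Q)) <-> S = F <-> T = F
~N = ~T = F
((N nand (S -> Q)) <-> S) <-> ~N = F <-> F = T

True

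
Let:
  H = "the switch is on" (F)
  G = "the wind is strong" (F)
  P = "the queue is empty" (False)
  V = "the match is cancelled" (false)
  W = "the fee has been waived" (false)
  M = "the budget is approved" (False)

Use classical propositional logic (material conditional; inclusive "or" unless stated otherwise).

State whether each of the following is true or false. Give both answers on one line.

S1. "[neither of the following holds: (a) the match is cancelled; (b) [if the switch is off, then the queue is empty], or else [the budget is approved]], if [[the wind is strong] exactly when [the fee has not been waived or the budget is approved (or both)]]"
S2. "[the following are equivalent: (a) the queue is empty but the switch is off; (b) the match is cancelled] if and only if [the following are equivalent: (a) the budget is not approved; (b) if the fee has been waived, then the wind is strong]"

S1 T / S2 T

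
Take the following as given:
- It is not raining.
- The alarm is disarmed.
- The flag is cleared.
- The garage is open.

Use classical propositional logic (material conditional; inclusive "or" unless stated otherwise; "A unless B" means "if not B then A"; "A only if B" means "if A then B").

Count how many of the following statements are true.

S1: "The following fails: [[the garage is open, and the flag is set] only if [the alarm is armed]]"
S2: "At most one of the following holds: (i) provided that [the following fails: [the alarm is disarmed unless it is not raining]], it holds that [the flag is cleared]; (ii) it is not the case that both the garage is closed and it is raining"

0

Let S = "the garage is closed" (F), R = "the flag is set" (F), Q = "the alarm is armed" (F), P = "it is raining" (F).

S1: Parsed as ¬((¬S ∧ R) → Q)

¬S = ¬F = T
¬S ∧ R = T ∧ F = F
(¬S ∧ R) → Q = F → F = T
¬((¬S ∧ R) → Q) = ¬T = F
Thus S1 is false.

S2: In symbols: (¬(¬Q ∨ ¬P) → ¬R) ↑ (S ↑ P)

¬Q = ¬F = T
¬P = ¬F = T
¬Q ∨ ¬P = T ∨ T = T
¬(¬Q ∨ ¬P) = ¬T = F
¬R = ¬F = T
¬(¬Q ∨ ¬P) → ¬R = F → T = T
S ↑ P = F ↑ F = T
(¬(¬Q ∨ ¬P) → ¬R) ↑ (S ↑ P) = T ↑ T = F
So S2 is false.

0 of the 2 statements are true (none).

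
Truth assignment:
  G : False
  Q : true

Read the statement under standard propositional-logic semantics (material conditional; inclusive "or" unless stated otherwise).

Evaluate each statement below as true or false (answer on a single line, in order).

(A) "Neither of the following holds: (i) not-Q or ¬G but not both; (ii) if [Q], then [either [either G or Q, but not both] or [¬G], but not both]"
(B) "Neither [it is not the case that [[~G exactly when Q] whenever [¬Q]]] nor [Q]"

(A) F; (B) F

(A): This is (not Q xor not G) nor (Q -> ((G xor Q) xor not G)).

not Q = not True = False
not G = not False = True
not Q xor not G = False xor True = True
G xor Q = False xor True = True
not G = not False = True
(G xor Q) xor not G = True xor True = False
Q -> ((G xor Q) xor not G) = True -> False = False
(not Q xor not G) nor (Q -> ((G xor Q) xor not G)) = True nor False = False
Hence (A) is false.

(B): Parsed as not (not Q -> (not G iff Q)) nor Q

not Q = not True = False
not G = not False = True
not G iff Q = True iff True = True
not Q -> (not G iff Q) = False -> True = True
not (not Q -> (not G iff Q)) = not True = False
not (not Q -> (not G iff Q)) nor Q = False nor True = False
Hence (B) is false.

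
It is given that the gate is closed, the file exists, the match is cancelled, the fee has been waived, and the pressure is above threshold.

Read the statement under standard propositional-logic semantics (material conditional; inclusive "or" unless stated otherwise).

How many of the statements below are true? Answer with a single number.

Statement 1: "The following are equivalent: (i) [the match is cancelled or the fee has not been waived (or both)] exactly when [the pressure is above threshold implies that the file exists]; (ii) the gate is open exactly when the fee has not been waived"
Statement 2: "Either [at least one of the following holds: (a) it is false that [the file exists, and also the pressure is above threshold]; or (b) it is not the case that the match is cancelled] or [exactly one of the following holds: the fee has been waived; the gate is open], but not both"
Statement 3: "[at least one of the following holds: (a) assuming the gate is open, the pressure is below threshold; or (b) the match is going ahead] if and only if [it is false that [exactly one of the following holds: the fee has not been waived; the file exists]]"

Let S = "the match is cancelled" (T), R = "the fee has been waived" (T), W = "the pressure is above threshold" (T), H = "the file exists" (T), N = "the gate is open" (F).

Statement 1: Parsed as ((S | ~R) <-> (W -> H)) <-> (N <-> ~R)

~R = ~T = F
S | ~R = T | F = T
W -> H = T -> T = T
(S | ~R) <-> (W -> H) = T <-> T = T
~R = ~T = F
N <-> ~R = F <-> F = T
((S | ~R) <-> (W -> H)) <-> (N <-> ~R) = T <-> T = T
Thus Statement 1 is true.

Statement 2: This is (~(H & W) | ~S) xor (R xor N).

H & W = T & T = T
~(H & W) = ~T = F
~S = ~T = F
~(H & W) | ~S = F | F = F
R xor N = T xor F = T
(~(H & W) | ~S) xor (R xor N) = F xor T = T
Hence Statement 2 is true.

Statement 3: This is ((N -> ~W) | ~S) <-> ~(~R xor H).

~W = ~T = F
N -> ~W = F -> F = T
~S = ~T = F
(N -> ~W) | ~S = T | F = T
~R = ~T = F
~R xor H = F xor T = T
~(~R xor H) = ~T = F
((N -> ~W) | ~S) <-> ~(~R xor H) = T <-> F = F
Hence Statement 3 is false.

2 of the 3 statements are true (Statement 1, Statement 2).

2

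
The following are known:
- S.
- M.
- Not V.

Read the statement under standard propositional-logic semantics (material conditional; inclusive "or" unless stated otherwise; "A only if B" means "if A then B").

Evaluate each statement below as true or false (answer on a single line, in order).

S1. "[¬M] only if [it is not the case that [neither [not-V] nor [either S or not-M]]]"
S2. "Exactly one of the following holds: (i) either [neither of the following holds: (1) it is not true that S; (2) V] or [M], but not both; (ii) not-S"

S1 T; S2 F

S1: Formalization: ~M -> ~(~V nor (S | ~M))

~M = ~T = F
~V = ~F = T
~M = ~T = F
S | ~M = T | F = T
~V nor (S | ~M) = T nor T = F
~(~V nor (S | ~M)) = ~F = T
~M -> ~(~V nor (S | ~M)) = F -> T = T
Thus S1 is true.

S2: Parsed as ((~S nor V) xor M) xor ~S

~S = ~T = F
~S nor V = F nor F = T
(~S nor V) xor M = T xor T = F
~S = ~T = F
((~S nor V) xor M) xor ~S = F xor F = F
Hence S2 is false.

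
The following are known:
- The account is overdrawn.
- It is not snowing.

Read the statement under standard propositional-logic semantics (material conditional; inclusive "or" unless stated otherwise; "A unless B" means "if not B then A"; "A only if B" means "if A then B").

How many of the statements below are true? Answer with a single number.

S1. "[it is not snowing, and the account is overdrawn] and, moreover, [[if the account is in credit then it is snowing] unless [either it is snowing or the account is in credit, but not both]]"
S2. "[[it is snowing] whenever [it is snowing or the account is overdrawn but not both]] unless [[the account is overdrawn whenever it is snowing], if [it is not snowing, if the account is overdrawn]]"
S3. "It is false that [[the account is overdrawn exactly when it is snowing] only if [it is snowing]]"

Let Q = "it is snowing" (F), P = "the account is overdrawn" (T).

S1: This is (~Q & P) & ((~P -> Q) | (Q xor ~P)).

~Q = ~F = T
~Q & P = T & T = T
~P = ~T = F
~P -> Q = F -> F = T
~P = ~T = F
Q xor ~P = F xor F = F
(~P -> Q) | (Q xor ~P) = T | F = T
(~Q & P) & ((~P -> Q) | (Q xor ~P)) = T & T = T
Hence S1 is true.

S2: Formalization: ((Q xor P) -> Q) | ((P -> ~Q) -> (Q -> P))

Q xor P = F xor T = T
(Q xor P) -> Q = T -> F = F
~Q = ~F = T
P -> ~Q = T -> T = T
Q -> P = F -> T = T
(P -> ~Q) -> (Q -> P) = T -> T = T
((Q xor P) -> Q) | ((P -> ~Q) -> (Q -> P)) = F | T = T
Thus S2 is true.

S3: This is ~((P <-> Q) -> Q).

P <-> Q = T <-> F = F
(P <-> Q) -> Q = F -> F = T
~((P <-> Q) -> Q) = ~T = F
So S3 is false.

2 of the 3 statements are true (S1, S2).

2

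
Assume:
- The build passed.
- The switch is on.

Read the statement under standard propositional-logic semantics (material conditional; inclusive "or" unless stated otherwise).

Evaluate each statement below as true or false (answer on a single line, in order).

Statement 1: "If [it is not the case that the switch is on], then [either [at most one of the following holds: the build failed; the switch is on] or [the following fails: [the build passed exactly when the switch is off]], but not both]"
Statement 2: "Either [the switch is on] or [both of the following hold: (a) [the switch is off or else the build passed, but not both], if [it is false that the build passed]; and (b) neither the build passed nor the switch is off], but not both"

Let Q = "the switch is on" (T), P = "the build passed" (T).

Statement 1: This is ¬Q → ((¬P ↑ Q) ⊕ ¬(P ↔ ¬Q)).

¬Q = ¬T = F
¬P = ¬T = F
¬P ↑ Q = F ↑ T = T
¬Q = ¬T = F
P ↔ ¬Q = T ↔ F = F
¬(P ↔ ¬Q) = ¬F = T
(¬P ↑ Q) ⊕ ¬(P ↔ ¬Q) = T ⊕ T = F
¬Q → ((¬P ↑ Q) ⊕ ¬(P ↔ ¬Q)) = F → F = T
So Statement 1 is true.

Statement 2: Parsed as Q ⊕ ((¬P → (¬Q ⊕ P)) ∧ (P ↓ ¬Q))

¬P = ¬T = F
¬Q = ¬T = F
¬Q ⊕ P = F ⊕ T = T
¬P → (¬Q ⊕ P) = F → T = T
¬Q = ¬T = F
P ↓ ¬Q = T ↓ F = F
(¬P → (¬Q ⊕ P)) ∧ (P ↓ ¬Q) = T ∧ F = F
Q ⊕ ((¬P → (¬Q ⊕ P)) ∧ (P ↓ ¬Q)) = T ⊕ F = T
Hence Statement 2 is true.

Statement 1 True; Statement 2 True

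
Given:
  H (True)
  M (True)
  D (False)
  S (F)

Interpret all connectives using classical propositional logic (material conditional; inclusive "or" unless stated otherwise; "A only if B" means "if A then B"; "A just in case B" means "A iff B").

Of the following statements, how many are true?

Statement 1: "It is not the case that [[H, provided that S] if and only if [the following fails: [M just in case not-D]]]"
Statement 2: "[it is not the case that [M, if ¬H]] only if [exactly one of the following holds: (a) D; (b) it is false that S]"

Statement 1: Parsed as ~((S -> H) <-> ~(M <-> ~D))

S -> H = F -> T = T
~D = ~F = T
M <-> ~D = T <-> T = T
~(M <-> ~D) = ~T = F
(S -> H) <-> ~(M <-> ~D) = T <-> F = F
~((S -> H) <-> ~(M <-> ~D)) = ~F = T
Thus Statement 1 is true.

Statement 2: Parsed as ~(~H -> M) -> (D xor ~S)

~H = ~T = F
~H -> M = F -> T = T
~(~H -> M) = ~T = F
~S = ~F = T
D xor ~S = F xor T = T
~(~H -> M) -> (D xor ~S) = F -> T = T
Thus Statement 2 is true.

Count: 2.

2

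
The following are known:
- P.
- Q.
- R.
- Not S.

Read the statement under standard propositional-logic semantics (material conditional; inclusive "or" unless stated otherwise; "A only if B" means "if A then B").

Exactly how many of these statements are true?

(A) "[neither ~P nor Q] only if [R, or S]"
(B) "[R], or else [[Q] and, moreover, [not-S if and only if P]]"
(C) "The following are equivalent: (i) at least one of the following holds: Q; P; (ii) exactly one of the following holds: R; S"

(A): This is (not P nor Q) -> (R or S).

not P = not True = False
not P nor Q = False nor True = False
R or S = True or False = True
(not P nor Q) -> (R or S) = False -> True = True
So (A) is true.

(B): Parsed as R or (Q and (not S iff P))

not S = not False = True
not S iff P = True iff True = True
Q and (not S iff P) = True and True = True
R or (Q and (not S iff P)) = True or True = True
Thus (B) is true.

(C): Formalization: (Q or P) iff (R xor S)

Q or P = True or True = True
R xor S = True xor False = True
(Q or P) iff (R xor S) = True iff True = True
So (C) is true.

Count: 3.

3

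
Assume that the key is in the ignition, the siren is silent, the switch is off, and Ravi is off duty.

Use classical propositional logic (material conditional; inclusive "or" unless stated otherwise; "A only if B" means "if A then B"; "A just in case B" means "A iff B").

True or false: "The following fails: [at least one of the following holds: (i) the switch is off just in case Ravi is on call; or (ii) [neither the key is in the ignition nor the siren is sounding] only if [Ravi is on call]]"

False.

Let R = "the switch is on" (False), S = "Ravi is on call" (False), P = "the key is in the ignition" (True), Q = "the siren is sounding" (False).
Parsed as not ((not R iff S) or ((P nor Q) -> S))

not R = not False = True
not R iff S = True iff False = False
P nor Q = True nor False = False
(P nor Q) -> S = False -> False = True
(not R iff S) or ((P nor Q) -> S) = False or True = True
not ((not R iff S) or ((P nor Q) -> S)) = not True = False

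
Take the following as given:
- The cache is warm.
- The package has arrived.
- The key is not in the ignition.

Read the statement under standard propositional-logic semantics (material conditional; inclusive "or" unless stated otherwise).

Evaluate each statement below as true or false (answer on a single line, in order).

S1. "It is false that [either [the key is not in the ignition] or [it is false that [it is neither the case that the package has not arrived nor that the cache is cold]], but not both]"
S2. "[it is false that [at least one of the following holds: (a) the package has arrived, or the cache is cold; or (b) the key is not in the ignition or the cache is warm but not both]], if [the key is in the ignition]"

Let R = "the key is in the ignition" (False), Q = "the package has arrived" (True), P = "the cache is warm" (True).

S1: In symbols: not (not R xor not (not Q nor not P))

not R = not False = True
not Q = not True = False
not P = not True = False
not Q nor not P = False nor False = True
not (not Q nor not P) = not True = False
not R xor not (not Q nor not P) = True xor False = True
not (not R xor not (not Q nor not P)) = not True = False
Hence S1 is false.

S2: In symbols: R -> not ((Q or not P) or (not R xor P))

not P = not True = False
Q or not P = True or False = True
not R = not False = True
not R xor P = True xor True = False
(Q or not P) or (not R xor P) = True or False = True
not ((Q or not P) or (not R xor P)) = not True = False
R -> not ((Q or not P) or (not R xor P)) = False -> False = True
Hence S2 is true.

S1 false; S2 true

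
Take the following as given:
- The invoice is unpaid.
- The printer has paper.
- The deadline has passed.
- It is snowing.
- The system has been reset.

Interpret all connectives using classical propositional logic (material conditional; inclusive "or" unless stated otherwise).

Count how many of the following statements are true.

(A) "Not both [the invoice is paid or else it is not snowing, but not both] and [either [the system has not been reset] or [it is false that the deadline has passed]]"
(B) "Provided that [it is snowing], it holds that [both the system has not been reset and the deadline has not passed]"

1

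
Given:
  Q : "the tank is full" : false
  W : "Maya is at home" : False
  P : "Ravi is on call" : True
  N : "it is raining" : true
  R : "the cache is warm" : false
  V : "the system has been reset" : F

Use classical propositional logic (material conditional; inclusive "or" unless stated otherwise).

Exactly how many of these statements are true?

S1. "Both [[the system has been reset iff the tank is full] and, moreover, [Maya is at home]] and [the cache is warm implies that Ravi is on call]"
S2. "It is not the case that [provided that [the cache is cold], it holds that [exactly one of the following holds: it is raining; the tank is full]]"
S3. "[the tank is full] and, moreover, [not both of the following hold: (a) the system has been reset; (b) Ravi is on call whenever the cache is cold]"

S1: Parsed as ((V <-> Q) & W) & (R -> P)

V <-> Q = F <-> F = T
(V <-> Q) & W = T & F = F
R -> P = F -> T = T
((V <-> Q) & W) & (R -> P) = F & T = F
Hence S1 is false.

S2: Parsed as ~(~R -> (N xor Q))

~R = ~F = T
N xor Q = T xor F = T
~R -> (N xor Q) = T -> T = T
~(~R -> (N xor Q)) = ~T = F
Hence S2 is false.

S3: Formalization: Q & (V nand (~R -> P))

~R = ~F = T
~R -> P = T -> T = T
V nand (~R -> P) = F nand T = T
Q & (V nand (~R -> P)) = F & T = F
Hence S3 is false.

True statements: 0 (none).

0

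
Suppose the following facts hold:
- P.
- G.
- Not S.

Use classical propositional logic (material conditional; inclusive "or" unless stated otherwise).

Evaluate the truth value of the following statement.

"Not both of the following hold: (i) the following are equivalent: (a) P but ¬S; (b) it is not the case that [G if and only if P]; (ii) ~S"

true

In symbols: ((P & ~S) <-> ~(G <-> P)) nand ~S

~S = ~F = T
P & ~S = T & T = T
G <-> P = T <-> T = T
~(G <-> P) = ~T = F
(P & ~S) <-> ~(G <-> P) = T <-> F = F
~S = ~F = T
((P & ~S) <-> ~(G <-> P)) nand ~S = F nand T = T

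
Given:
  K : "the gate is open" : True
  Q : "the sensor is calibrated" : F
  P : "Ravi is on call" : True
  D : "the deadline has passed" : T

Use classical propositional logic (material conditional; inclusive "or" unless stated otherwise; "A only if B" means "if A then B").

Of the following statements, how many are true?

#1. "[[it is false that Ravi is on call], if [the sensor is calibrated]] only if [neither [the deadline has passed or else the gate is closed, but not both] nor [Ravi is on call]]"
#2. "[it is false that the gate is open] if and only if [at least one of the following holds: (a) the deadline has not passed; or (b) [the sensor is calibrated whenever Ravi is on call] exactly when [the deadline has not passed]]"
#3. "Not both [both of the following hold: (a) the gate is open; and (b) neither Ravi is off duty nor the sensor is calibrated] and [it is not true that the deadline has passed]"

#1: This is (Q -> not P) -> ((D xor not K) nor P).

not P = not True = False
Q -> not P = False -> False = True
not K = not True = False
D xor not K = True xor False = True
(D xor not K) nor P = True nor True = False
(Q -> not P) -> ((D xor not K) nor P) = True -> False = False
Hence #1 is false.

#2: Formalization: not K iff (not D or ((P -> Q) iff not D))

not K = not True = False
not D = not True = False
P -> Q = True -> False = False
not D = not True = False
(P -> Q) iff not D = False iff False = True
not D or ((P -> Q) iff not D) = False or True = True
not K iff (not D or ((P -> Q) iff not D)) = False iff True = False
So #2 is false.

#3: This is (K and (not P nor Q)) nand not D.

not P = not True = False
not P nor Q = False nor False = True
K and (not P nor Q) = True and True = True
not D = not True = False
(K and (not P nor Q)) nand not D = True nand False = True
Thus #3 is true.

Count: 1.

1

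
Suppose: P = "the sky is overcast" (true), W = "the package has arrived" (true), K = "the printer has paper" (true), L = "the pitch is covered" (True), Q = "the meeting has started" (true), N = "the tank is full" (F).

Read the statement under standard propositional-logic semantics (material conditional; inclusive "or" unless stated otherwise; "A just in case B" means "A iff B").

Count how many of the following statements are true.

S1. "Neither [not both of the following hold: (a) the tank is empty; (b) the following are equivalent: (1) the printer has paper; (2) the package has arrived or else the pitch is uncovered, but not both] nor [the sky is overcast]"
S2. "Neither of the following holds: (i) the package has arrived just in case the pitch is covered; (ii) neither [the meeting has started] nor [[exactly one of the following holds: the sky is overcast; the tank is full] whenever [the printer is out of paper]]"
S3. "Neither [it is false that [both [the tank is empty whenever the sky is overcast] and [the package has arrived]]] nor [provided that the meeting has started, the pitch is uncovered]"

1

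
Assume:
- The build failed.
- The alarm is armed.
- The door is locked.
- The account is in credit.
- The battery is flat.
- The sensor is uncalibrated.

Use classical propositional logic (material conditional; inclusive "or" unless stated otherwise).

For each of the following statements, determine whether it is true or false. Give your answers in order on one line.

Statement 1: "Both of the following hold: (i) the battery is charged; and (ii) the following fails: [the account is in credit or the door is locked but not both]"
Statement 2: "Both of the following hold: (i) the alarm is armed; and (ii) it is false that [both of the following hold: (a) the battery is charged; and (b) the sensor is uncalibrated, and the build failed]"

Let H = "the battery is charged" (F), W = "the account is overdrawn" (F), N = "the door is locked" (T), G = "the alarm is armed" (T), S = "the sensor is calibrated" (F), R = "the build passed" (F).

Statement 1: This is H & ~(~W xor N).

~W = ~F = T
~W xor N = T xor T = F
~(~W xor N) = ~F = T
H & ~(~W xor N) = F & T = F
Hence Statement 1 is false.

Statement 2: Formalization: G & ~(H & (~S & ~R))

~S = ~F = T
~R = ~F = T
~S & ~R = T & T = T
H & (~S & ~R) = F & T = F
~(H & (~S & ~R)) = ~F = T
G & ~(H & (~S & ~R)) = T & T = T
So Statement 2 is true.

Statement 1 false, Statement 2 true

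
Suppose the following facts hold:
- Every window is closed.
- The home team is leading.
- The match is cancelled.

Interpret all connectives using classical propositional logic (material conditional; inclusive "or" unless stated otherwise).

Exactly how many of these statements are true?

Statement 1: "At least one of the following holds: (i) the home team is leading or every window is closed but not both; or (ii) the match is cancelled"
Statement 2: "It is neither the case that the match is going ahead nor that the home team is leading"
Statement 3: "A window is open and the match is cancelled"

Let D = "the home team is leading" (True), R = "a window is open" (False), U = "the match is cancelled" (True).

Statement 1: In symbols: (D xor not R) or U

not R = not False = True
D xor not R = True xor True = False
(D xor not R) or U = False or True = True
Thus Statement 1 is true.

Statement 2: This is not U nor D.

not U = not True = False
not U nor D = False nor True = False
So Statement 2 is false.

Statement 3: Parsed as R and U

R and U = False and True = False
So Statement 3 is false.

True statements: 1 (Statement 1).

1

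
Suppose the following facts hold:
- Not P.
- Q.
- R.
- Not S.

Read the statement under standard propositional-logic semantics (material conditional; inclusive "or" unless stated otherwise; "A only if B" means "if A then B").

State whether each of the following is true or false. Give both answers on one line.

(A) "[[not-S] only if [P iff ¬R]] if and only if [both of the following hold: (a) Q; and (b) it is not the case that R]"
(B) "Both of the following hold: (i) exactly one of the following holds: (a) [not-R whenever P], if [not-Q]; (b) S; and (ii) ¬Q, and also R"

(A) False; (B) False

(A): This is (¬S → (P ↔ ¬R)) ↔ (Q ∧ ¬R).

¬S = ¬F = T
¬R = ¬T = F
P ↔ ¬R = F ↔ F = T
¬S → (P ↔ ¬R) = T → T = T
¬R = ¬T = F
Q ∧ ¬R = T ∧ F = F
(¬S → (P ↔ ¬R)) ↔ (Q ∧ ¬R) = T ↔ F = F
So (A) is false.

(B): Formalization: ((¬Q → (P → ¬R)) ⊕ S) ∧ (¬Q ∧ R)

¬Q = ¬T = F
¬R = ¬T = F
P → ¬R = F → F = T
¬Q → (P → ¬R) = F → T = T
(¬Q → (P → ¬R)) ⊕ S = T ⊕ F = T
¬Q = ¬T = F
¬Q ∧ R = F ∧ T = F
((¬Q → (P → ¬R)) ⊕ S) ∧ (¬Q ∧ R) = T ∧ F = F
Hence (B) is false.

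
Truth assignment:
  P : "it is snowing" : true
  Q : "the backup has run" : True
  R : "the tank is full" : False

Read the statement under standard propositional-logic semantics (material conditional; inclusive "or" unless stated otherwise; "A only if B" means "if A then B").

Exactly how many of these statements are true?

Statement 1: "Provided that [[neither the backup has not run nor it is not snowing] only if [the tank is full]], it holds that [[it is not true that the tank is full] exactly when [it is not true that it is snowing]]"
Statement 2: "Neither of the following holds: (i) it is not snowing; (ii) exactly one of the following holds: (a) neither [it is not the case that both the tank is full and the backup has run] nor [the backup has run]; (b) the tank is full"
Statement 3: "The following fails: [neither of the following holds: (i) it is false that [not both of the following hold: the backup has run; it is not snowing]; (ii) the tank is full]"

2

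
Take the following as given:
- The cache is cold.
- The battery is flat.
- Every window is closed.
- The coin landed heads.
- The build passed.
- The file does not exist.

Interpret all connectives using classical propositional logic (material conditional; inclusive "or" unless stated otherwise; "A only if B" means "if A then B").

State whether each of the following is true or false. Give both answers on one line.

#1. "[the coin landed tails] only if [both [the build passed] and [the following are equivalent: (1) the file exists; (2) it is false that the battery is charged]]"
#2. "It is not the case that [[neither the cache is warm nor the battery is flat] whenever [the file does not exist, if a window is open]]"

#1 T; #2 T

Let S = "the coin landed heads" (True), U = "the build passed" (True), V = "the file exists" (False), Q = "the battery is charged" (False), R = "a window is open" (False), P = "the cache is warm" (False).

#1: Formalization: not S -> (U and (V iff not Q))

not S = not True = False
not Q = not False = True
V iff not Q = False iff True = False
U and (V iff not Q) = True and False = False
not S -> (U and (V iff not Q)) = False -> False = True
Hence #1 is true.

#2: This is not ((R -> not V) -> (P nor not Q)).

not V = not False = True
R -> not V = False -> True = True
not Q = not False = True
P nor not Q = False nor True = False
(R -> not V) -> (P nor not Q) = True -> False = False
not ((R -> not V) -> (P nor not Q)) = not False = True
Thus #2 is true.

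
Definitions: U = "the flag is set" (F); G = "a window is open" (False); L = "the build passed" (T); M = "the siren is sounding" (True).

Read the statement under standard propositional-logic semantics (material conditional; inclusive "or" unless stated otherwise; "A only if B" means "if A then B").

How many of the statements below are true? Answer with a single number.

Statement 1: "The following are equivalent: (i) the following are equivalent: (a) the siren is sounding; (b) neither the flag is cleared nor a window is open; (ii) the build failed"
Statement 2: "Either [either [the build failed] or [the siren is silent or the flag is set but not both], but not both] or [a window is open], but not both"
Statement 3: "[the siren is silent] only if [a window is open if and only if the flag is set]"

Statement 1: This is (M iff (not U nor G)) iff not L.

not U = not False = True
not U nor G = True nor False = False
M iff (not U nor G) = True iff False = False
not L = not True = False
(M iff (not U nor G)) iff not L = False iff False = True
So Statement 1 is true.

Statement 2: Formalization: (not L xor (not M xor U)) xor G

not L = not True = False
not M = not True = False
not M xor U = False xor False = False
not L xor (not M xor U) = False xor False = False
(not L xor (not M xor U)) xor G = False xor False = False
So Statement 2 is false.

Statement 3: In symbols: not M -> (G iff U)

not M = not True = False
G iff U = False iff False = True
not M -> (G iff U) = False -> True = True
So Statement 3 is true.

2 of the 3 statements are true (Statement 1, Statement 3).

2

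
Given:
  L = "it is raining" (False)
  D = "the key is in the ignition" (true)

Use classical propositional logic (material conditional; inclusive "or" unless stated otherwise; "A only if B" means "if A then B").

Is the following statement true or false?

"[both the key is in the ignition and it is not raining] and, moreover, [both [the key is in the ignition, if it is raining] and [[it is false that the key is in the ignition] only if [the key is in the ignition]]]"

Parsed as (D and not L) and ((L -> D) and (not D -> D))

not L = not False = True
D and not L = True and True = True
L -> D = False -> True = True
not D = not True = False
not D -> D = False -> True = True
(L -> D) and (not D -> D) = True and True = True
(D and not L) and ((L -> D) and (not D -> D)) = True and True = True

The statement is true.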